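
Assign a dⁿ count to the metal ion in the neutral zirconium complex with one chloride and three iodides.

Each chloride is −1; each iodide is −1; balancing the 0 overall charge requires Zr(IV).
Zirconium is a group-4 element; Zr(IV) is therefore d⁰.

d0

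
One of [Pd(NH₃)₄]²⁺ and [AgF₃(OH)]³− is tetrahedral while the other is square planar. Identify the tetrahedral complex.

For [Pd(NH₃)₄]²⁺: Ammonia is neutral; balancing the +2 overall charge requires Pd(II). Palladium is a group-10 element; Pd(II) is therefore d⁸. A 4d d⁸ ion has a large crystal-field splitting; square planar leaves the high-energy d_{x²−y²} orbital empty and maximises CFSE. → square planar.
For [AgF₃(OH)]³−: Ligand charges: each fluoride is −1; each hydroxide is −1. With an overall charge of −3 the silver centre must be in the +1 oxidation state. Ag sits in group 11, so the d-electron count is 11 − 1 = 10. A d¹⁰ ion has no crystal-field stabilisation preference between square planar and tetrahedral, so four ligands adopt the sterically favoured tetrahedral geometry. → tetrahedral.

[AgF₃(OH)]³−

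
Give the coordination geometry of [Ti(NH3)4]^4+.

Ammonia is neutral; balancing the +4 overall charge requires Ti(IV).
Titanium is a group-4 element; Ti(IV) is therefore d⁰.
With 4 monodentate ligands the coordination number is 4.
A d⁰ ion has no crystal-field stabilisation preference between square planar and tetrahedral, so four ligands adopt the sterically favoured tetrahedral geometry.

tetrahedral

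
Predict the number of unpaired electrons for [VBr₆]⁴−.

Each bromide is −1; balancing the −4 overall charge requires V(II).
Group 5 minus oxidation state 2 gives a d³ configuration.
In an octahedral field the d³ configuration is t₂g³e_g⁰ (only one arrangement possible), giving 3 unpaired electrons.

3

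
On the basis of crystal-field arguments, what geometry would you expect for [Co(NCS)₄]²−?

Ligand charges: each isothiocyanate is −1. With an overall charge of −2 the cobalt centre must be in the +2 oxidation state.
Co sits in group 9, so the d-electron count is 9 − 2 = 7.
Coordination number: 4.
Isothiocyanate is a weak-field ligand.
For a high-spin 3d d⁷ ion with weak-field ligands the small Δₜ gives little square-planar CFSE advantage, so four ligands adopt the sterically favoured tetrahedral geometry.

tetrahedral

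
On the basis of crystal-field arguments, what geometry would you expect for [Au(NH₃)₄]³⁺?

square planar

Ammonia is neutral; balancing the +3 overall charge requires Au(III).
Au sits in group 11, so the d-electron count is 11 − 3 = 8.
With 4 monodentate ligands the coordination number is 4.
A 5d d⁸ ion has a large crystal-field splitting; square planar leaves the high-energy d_{x²−y²} orbital empty and maximises CFSE.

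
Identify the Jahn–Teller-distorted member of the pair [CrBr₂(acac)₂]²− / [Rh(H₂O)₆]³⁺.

[CrBr₂(acac)₂]²−

[CrBr₂(acac)₂]²−: Ligand charges: each bromide is −1; each acetylacetonate is −1. With an overall charge of −2 the chromium centre must be in the +2 oxidation state. Chromium is a group-6 element; Cr(II) is therefore d⁴. Acetylacetonate and bromide are weak-field ligands for a first-row metal, so the complex is high-spin. The t₂g³e_g¹ (high-spin) configuration has an unevenly filled e_g set; the Jahn–Teller theorem predicts a tetragonal distortion (typically axial elongation) to lift the degeneracy.
[Rh(H₂O)₆]³⁺: Ligand charges: water is neutral. With an overall charge of +3 the rhodium centre must be in the +3 oxidation state. Group 9 minus oxidation state 3 gives a d⁶ configuration. A 4d ion has a large Δₒ and is invariably low-spin. The d⁶ configuration leaves the e_g set evenly filled (or empty) — no strong Jahn–Teller driving force.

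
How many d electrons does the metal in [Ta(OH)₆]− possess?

d⁰

Summing ligand charges against the −1 overall charge gives an oxidation state of +5 for tantalum.
Ta sits in group 5, so the d-electron count is 5 − 5 = 0.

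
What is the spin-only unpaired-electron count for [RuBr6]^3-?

1

Ligand charges: each bromide is −1. With an overall charge of −3 the ruthenium centre must be in the +3 oxidation state.
Group 8 minus oxidation state 3 gives a d⁵ configuration.
The spin state decides the count: a 4d ion has a large Δₒ and is invariably low-spin.
An octahedral low-spin d⁵ ion is t₂g⁵e_g⁰, giving 1 unpaired electron.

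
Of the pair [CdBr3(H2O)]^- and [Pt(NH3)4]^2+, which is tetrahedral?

[CdBr3(H2O)]^-

For [CdBr3(H2O)]^-: Ligand charges: each bromide is −1; water is neutral. With an overall charge of −1 the cadmium centre must be in the +2 oxidation state. Cadmium is a group-12 element; Cd(II) is therefore d¹⁰. A d¹⁰ ion has no crystal-field stabilisation preference between square planar and tetrahedral, so four ligands adopt the sterically favoured tetrahedral geometry. → tetrahedral.
For [Pt(NH3)4]^2+: Ligand charges: ammonia is neutral. With an overall charge of +2 the platinum centre must be in the +2 oxidation state. Pt sits in group 10, so the d-electron count is 10 − 2 = 8. A 5d d⁸ ion has a large crystal-field splitting; square planar leaves the high-energy d_{x²−y²} orbital empty and maximises CFSE. → square planar.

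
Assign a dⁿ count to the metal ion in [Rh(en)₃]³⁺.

d6

Ligand charges: ethylenediamine is neutral. With an overall charge of +3 the rhodium centre must be in the +3 oxidation state.
Rhodium is a group-9 element; Rh(III) is therefore d⁶.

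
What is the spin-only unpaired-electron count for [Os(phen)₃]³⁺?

Ligand charges: 1,10-phenanthroline is neutral. With an overall charge of +3 the osmium centre must be in the +3 oxidation state.
Osmium is a group-8 element; Os(III) is therefore d⁵.
Counting donor atoms: 3×1,10-phenanthroline (bidentate) → 6 donors. Coordination number = 6.
The spin state decides the count: a 5d ion has a large Δₒ and is invariably low-spin.
An octahedral low-spin d⁵ ion is t₂g⁵e_g⁰, giving 1 unpaired electron.

1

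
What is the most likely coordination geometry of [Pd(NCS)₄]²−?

Summing ligand charges against the −2 overall charge gives an oxidation state of +2 for palladium.
Pd sits in group 10, so the d-electron count is 10 − 2 = 8.
Coordination number: 4.
A 4d d⁸ ion has a large crystal-field splitting; square planar leaves the high-energy d_{x²−y²} orbital empty and maximises CFSE.

square planar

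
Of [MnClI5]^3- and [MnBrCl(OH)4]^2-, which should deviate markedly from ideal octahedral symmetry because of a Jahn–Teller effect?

[MnClI5]^3-: Each chloride is −1; each iodide is −1; balancing the −3 overall charge requires Mn(III). Group 7 minus oxidation state 3 gives a d⁴ configuration. Chloride and iodide are weak-field ligands for a first-row metal, so the complex is high-spin. The t₂g³e_g¹ (high-spin) configuration has an unevenly filled e_g set; the Jahn–Teller theorem predicts a tetragonal distortion (typically axial elongation) to lift the degeneracy.
[MnBrCl(OH)4]^2-: Summing ligand charges against the −2 overall charge gives an oxidation state of +4 for manganese. Manganese is a group-7 element; Mn(IV) is therefore d³. The d³ configuration leaves the e_g set evenly filled (or empty) — no strong Jahn–Teller driving force.

[MnClI5]^3-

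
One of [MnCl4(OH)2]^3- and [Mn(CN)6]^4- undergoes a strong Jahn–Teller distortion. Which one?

[MnCl4(OH)2]^3-

[MnCl4(OH)2]^3-: Ligand charges: each chloride is −1; each hydroxide is −1. With an overall charge of −3 the manganese centre must be in the +3 oxidation state. Manganese is a group-7 element; Mn(III) is therefore d⁴. Chloride and hydroxide are weak-field ligands for a first-row metal, so the complex is high-spin. The t₂g³e_g¹ (high-spin) configuration has an unevenly filled e_g set; the Jahn–Teller theorem predicts a tetragonal distortion (typically axial elongation) to lift the degeneracy.
[Mn(CN)6]^4-: Summing ligand charges against the −4 overall charge gives an oxidation state of +2 for manganese. Group 7 minus oxidation state 2 gives a d⁵ configuration. Cyanide is a strong-field ligand (high in the spectrochemical series) for a first-row metal, so the complex is low-spin. The d⁵ configuration leaves the e_g set evenly filled (or empty) — no strong Jahn–Teller driving force.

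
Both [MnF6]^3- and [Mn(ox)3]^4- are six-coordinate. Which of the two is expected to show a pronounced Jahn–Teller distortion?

[MnF6]^3-

[MnF6]^3-: Ligand charges: each fluoride is −1. With an overall charge of −3 the manganese centre must be in the +3 oxidation state. Manganese is a group-7 element; Mn(III) is therefore d⁴. Fluoride is a weak-field ligand for a first-row metal, so the complex is high-spin. The t₂g³e_g¹ (high-spin) configuration has an unevenly filled e_g set; the Jahn–Teller theorem predicts a tetragonal distortion (typically axial elongation) to lift the degeneracy.
[Mn(ox)3]^4-: Ligand charges: each oxalate is −2. With an overall charge of −4 the manganese centre must be in the +2 oxidation state. Group 7 minus oxidation state 2 gives a d⁵ configuration. Oxalate is a weak-field ligand for a first-row metal, so the complex is high-spin. The d⁵ configuration leaves the e_g set evenly filled (or empty) — no strong Jahn–Teller driving force.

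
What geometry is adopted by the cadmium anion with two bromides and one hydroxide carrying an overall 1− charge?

Ligand charges: each bromide is −1; each hydroxide is −1. With an overall charge of −1 the cadmium centre must be in the +2 oxidation state.
Cd sits in group 12, so the d-electron count is 12 − 2 = 10.
With 3 monodentate ligands the coordination number is 3.
Three ligands around a d¹⁰ centre minimise repulsion in a trigonal-planar arrangement.

trigonal planar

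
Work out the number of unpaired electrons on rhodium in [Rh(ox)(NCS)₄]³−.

0

Ligand charges: each oxalate is −2; each isothiocyanate is −1. With an overall charge of −3 the rhodium centre must be in the +3 oxidation state.
Rh sits in group 9, so the d-electron count is 9 − 3 = 6.
Counting donor atoms: 1×oxalate (bidentate) → 2 donors; 4×isothiocyanate (monodentate) → 4 donors. Coordination number = 6.
The spin state decides the count: a 4d ion has a large Δₒ and is invariably low-spin.
An octahedral low-spin d⁶ ion is t₂g⁶e_g⁰, giving 0 unpaired electrons.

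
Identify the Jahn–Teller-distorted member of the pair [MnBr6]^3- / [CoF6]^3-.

[MnBr6]^3-: Summing ligand charges against the −3 overall charge gives an oxidation state of +3 for manganese. Manganese is a group-7 element; Mn(III) is therefore d⁴. Bromide is a weak-field ligand for a first-row metal, so the complex is high-spin. The t₂g³e_g¹ (high-spin) configuration has an unevenly filled e_g set; the Jahn–Teller theorem predicts a tetragonal distortion (typically axial elongation) to lift the degeneracy.
[CoF6]^3-: Summing ligand charges against the −3 overall charge gives an oxidation state of +3 for cobalt. Cobalt is a group-9 element; Co(III) is therefore d⁶. Fluoride is the one ligand weak enough to leave Co(III) high-spin — [CoF₆]³⁻ is the classic exception. The d⁶ configuration leaves the e_g set evenly filled (or empty) — no strong Jahn–Teller driving force.

[MnBr6]^3-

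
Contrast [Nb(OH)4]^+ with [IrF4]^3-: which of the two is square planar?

[IrF4]^3-

For [Nb(OH)4]^+: Ligand charges: each hydroxide is −1. With an overall charge of +1 the niobium centre must be in the +5 oxidation state. Niobium is a group-5 element; Nb(V) is therefore d⁰. A d⁰ ion has no crystal-field stabilisation preference between square planar and tetrahedral, so four ligands adopt the sterically favoured tetrahedral geometry. → tetrahedral.
For [IrF4]^3-: Summing ligand charges against the −3 overall charge gives an oxidation state of +1 for iridium. Group 9 minus oxidation state 1 gives a d⁸ configuration. A 5d d⁸ ion has a large crystal-field splitting; square planar leaves the high-energy d_{x²−y²} orbital empty and maximises CFSE. → square planar.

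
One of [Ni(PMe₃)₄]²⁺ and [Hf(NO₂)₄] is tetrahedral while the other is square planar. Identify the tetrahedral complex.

[Hf(NO₂)₄]

For [Ni(PMe₃)₄]²⁺: Summing ligand charges against the +2 overall charge gives an oxidation state of +2 for nickel. Group 10 minus oxidation state 2 gives a d⁸ configuration. Trimethylphosphine is a strong-field ligand (high in the spectrochemical series). A 3d d⁸ ion with strong-field ligands gains enough CFSE to favour square planar over tetrahedral. → square planar.
For [Hf(NO₂)₄]: Ligand charges: each nitro (N-bound nitrite) is −1. With an overall charge of 0 the hafnium centre must be in the +4 oxidation state. Hafnium is a group-4 element; Hf(IV) is therefore d⁰. A d⁰ ion has no crystal-field stabilisation preference between square planar and tetrahedral, so four ligands adopt the sterically favoured tetrahedral geometry. → tetrahedral.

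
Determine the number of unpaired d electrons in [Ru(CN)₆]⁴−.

0 unpaired electrons

Ligand charges: each cyanide is −1. With an overall charge of −4 the ruthenium centre must be in the +2 oxidation state.
Group 8 minus oxidation state 2 gives a d⁶ configuration.
The spin state decides the count: a 4d ion has a large Δₒ and is invariably low-spin.
An octahedral low-spin d⁶ ion is t₂g⁶e_g⁰, giving 0 unpaired electrons.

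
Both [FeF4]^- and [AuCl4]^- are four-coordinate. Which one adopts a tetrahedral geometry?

[FeF4]^-

For [FeF4]^-: Each fluoride is −1; balancing the −1 overall charge requires Fe(III). Fe sits in group 8, so the d-electron count is 8 − 3 = 5. A high-spin d⁵ ion has zero CFSE in either geometry, so four ligands adopt the sterically favoured tetrahedral geometry. → tetrahedral.
For [AuCl4]^-: Each chloride is −1; balancing the −1 overall charge requires Au(III). Au sits in group 11, so the d-electron count is 11 − 3 = 8. A 5d d⁸ ion has a large crystal-field splitting; square planar leaves the high-energy d_{x²−y²} orbital empty and maximises CFSE. → square planar.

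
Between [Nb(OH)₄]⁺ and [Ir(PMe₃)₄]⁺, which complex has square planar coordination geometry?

[Ir(PMe₃)₄]⁺

For [Nb(OH)₄]⁺: Ligand charges: each hydroxide is −1. With an overall charge of +1 the niobium centre must be in the +5 oxidation state. Nb sits in group 5, so the d-electron count is 5 − 5 = 0. A d⁰ ion has no crystal-field stabilisation preference between square planar and tetrahedral, so four ligands adopt the sterically favoured tetrahedral geometry. → tetrahedral.
For [Ir(PMe₃)₄]⁺: Trimethylphosphine is neutral; balancing the +1 overall charge requires Ir(I). Group 9 minus oxidation state 1 gives a d⁸ configuration. A 5d d⁸ ion has a large crystal-field splitting; square planar leaves the high-energy d_{x²−y²} orbital empty and maximises CFSE. → square planar.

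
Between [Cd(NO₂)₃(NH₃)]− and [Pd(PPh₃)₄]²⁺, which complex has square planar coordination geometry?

For [Cd(NO₂)₃(NH₃)]−: Each nitro (N-bound nitrite) is −1; ammonia is neutral; balancing the −1 overall charge requires Cd(II). Cadmium is a group-12 element; Cd(II) is therefore d¹⁰. A d¹⁰ ion has no crystal-field stabilisation preference between square planar and tetrahedral, so four ligands adopt the sterically favoured tetrahedral geometry. → tetrahedral.
For [Pd(PPh₃)₄]²⁺: Summing ligand charges against the +2 overall charge gives an oxidation state of +2 for palladium. Group 10 minus oxidation state 2 gives a d⁸ configuration. A 4d d⁸ ion has a large crystal-field splitting; square planar leaves the high-energy d_{x²−y²} orbital empty and maximises CFSE. → square planar.

[Pd(PPh₃)₄]²⁺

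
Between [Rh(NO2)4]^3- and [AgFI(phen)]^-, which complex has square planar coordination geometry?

For [Rh(NO2)4]^3-: Each nitro (N-bound nitrite) is −1; balancing the −3 overall charge requires Rh(I). Group 9 minus oxidation state 1 gives a d⁸ configuration. A 4d d⁸ ion has a large crystal-field splitting; square planar leaves the high-energy d_{x²−y²} orbital empty and maximises CFSE. → square planar.
For [AgFI(phen)]^-: Each fluoride is −1; each iodide is −1; 1,10-phenanthroline is neutral; balancing the −1 overall charge requires Ag(I). Ag sits in group 11, so the d-electron count is 11 − 1 = 10. A d¹⁰ ion has no crystal-field stabilisation preference between square planar and tetrahedral, so four ligands adopt the sterically favoured tetrahedral geometry. → tetrahedral.

[Rh(NO2)4]^3-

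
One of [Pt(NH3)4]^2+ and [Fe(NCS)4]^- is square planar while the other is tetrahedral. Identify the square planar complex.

[Pt(NH3)4]^2+

For [Pt(NH3)4]^2+: Ligand charges: ammonia is neutral. With an overall charge of +2 the platinum centre must be in the +2 oxidation state. Platinum is a group-10 element; Pt(II) is therefore d⁸. A 5d d⁸ ion has a large crystal-field splitting; square planar leaves the high-energy d_{x²−y²} orbital empty and maximises CFSE. → square planar.
For [Fe(NCS)4]^-: Ligand charges: each isothiocyanate is −1. With an overall charge of −1 the iron centre must be in the +3 oxidation state. Iron is a group-8 element; Fe(III) is therefore d⁵. A high-spin d⁵ ion has zero CFSE in either geometry, so four ligands adopt the sterically favoured tetrahedral geometry. → tetrahedral.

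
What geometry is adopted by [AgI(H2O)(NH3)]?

Ligand charges: each iodide is −1; water is neutral; ammonia is neutral. With an overall charge of 0 the silver centre must be in the +1 oxidation state.
Ag sits in group 11, so the d-electron count is 11 − 1 = 10.
With 3 monodentate ligands the coordination number is 3.
Three ligands around a d¹⁰ centre minimise repulsion in a trigonal-planar arrangement.

trigonal planar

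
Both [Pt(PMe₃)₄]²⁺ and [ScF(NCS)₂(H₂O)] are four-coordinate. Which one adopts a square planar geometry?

For [Pt(PMe₃)₄]²⁺: Ligand charges: trimethylphosphine is neutral. With an overall charge of +2 the platinum centre must be in the +2 oxidation state. Group 10 minus oxidation state 2 gives a d⁸ configuration. A 5d d⁸ ion has a large crystal-field splitting; square planar leaves the high-energy d_{x²−y²} orbital empty and maximises CFSE. → square planar.
For [ScF(NCS)₂(H₂O)]: Ligand charges: each fluoride is −1; each isothiocyanate is −1; water is neutral. With an overall charge of 0 the scandium centre must be in the +3 oxidation state. Group 3 minus oxidation state 3 gives a d⁰ configuration. A d⁰ ion has no crystal-field stabilisation preference between square planar and tetrahedral, so four ligands adopt the sterically favoured tetrahedral geometry. → tetrahedral.

[Pt(PMe₃)₄]²⁺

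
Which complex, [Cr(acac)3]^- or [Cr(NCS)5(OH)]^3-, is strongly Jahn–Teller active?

[Cr(acac)3]^-: Ligand charges: each acetylacetonate is −1. With an overall charge of −1 the chromium centre must be in the +2 oxidation state. Group 6 minus oxidation state 2 gives a d⁴ configuration. Acetylacetonate is a weak-field ligand for a first-row metal, so the complex is high-spin. The t₂g³e_g¹ (high-spin) configuration has an unevenly filled e_g set; the Jahn–Teller theorem predicts a tetragonal distortion (typically axial elongation) to lift the degeneracy.
[Cr(NCS)5(OH)]^3-: Each isothiocyanate is −1; each hydroxide is −1; balancing the −3 overall charge requires Cr(III). Group 6 minus oxidation state 3 gives a d³ configuration. The d³ configuration leaves the e_g set evenly filled (or empty) — no strong Jahn–Teller driving force.

[Cr(acac)3]^-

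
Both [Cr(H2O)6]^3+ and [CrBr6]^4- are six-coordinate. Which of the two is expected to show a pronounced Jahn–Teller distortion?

[CrBr6]^4-

[Cr(H2O)6]^3+: Ligand charges: water is neutral. With an overall charge of +3 the chromium centre must be in the +3 oxidation state. Chromium is a group-6 element; Cr(III) is therefore d³. The d³ configuration leaves the e_g set evenly filled (or empty) — no strong Jahn–Teller driving force.
[CrBr6]^4-: Ligand charges: each bromide is −1. With an overall charge of −4 the chromium centre must be in the +2 oxidation state. Group 6 minus oxidation state 2 gives a d⁴ configuration. Bromide is a weak-field ligand for a first-row metal, so the complex is high-spin. The t₂g³e_g¹ (high-spin) configuration has an unevenly filled e_g set; the Jahn–Teller theorem predicts a tetragonal distortion (typically axial elongation) to lift the degeneracy.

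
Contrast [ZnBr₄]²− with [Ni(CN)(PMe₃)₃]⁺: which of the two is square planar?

For [ZnBr₄]²−: Each bromide is −1; balancing the −2 overall charge requires Zn(II). Zn sits in group 12, so the d-electron count is 12 − 2 = 10. A d¹⁰ ion has no crystal-field stabilisation preference between square planar and tetrahedral, so four ligands adopt the sterically favoured tetrahedral geometry. → tetrahedral.
For [Ni(CN)(PMe₃)₃]⁺: Ligand charges: each cyanide is −1; trimethylphosphine is neutral. With an overall charge of +1 the nickel centre must be in the +2 oxidation state. Group 10 minus oxidation state 2 gives a d⁸ configuration. Cyanide and trimethylphosphine are strong-field ligands (high in the spectrochemical series). A 3d d⁸ ion with strong-field ligands gains enough CFSE to favour square planar over tetrahedral. → square planar.

[Ni(CN)(PMe₃)₃]⁺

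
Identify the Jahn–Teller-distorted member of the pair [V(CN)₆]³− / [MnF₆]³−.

[V(CN)₆]³−: Ligand charges: each cyanide is −1. With an overall charge of −3 the vanadium centre must be in the +3 oxidation state. Group 5 minus oxidation state 3 gives a d² configuration. The d² configuration leaves the e_g set evenly filled (or empty) — no strong Jahn–Teller driving force.
[MnF₆]³−: Each fluoride is −1; balancing the −3 overall charge requires Mn(III). Manganese is a group-7 element; Mn(III) is therefore d⁴. Fluoride is a weak-field ligand for a first-row metal, so the complex is high-spin. The t₂g³e_g¹ (high-spin) configuration has an unevenly filled e_g set; the Jahn–Teller theorem predicts a tetragonal distortion (typically axial elongation) to lift the degeneracy.

[MnF₆]³−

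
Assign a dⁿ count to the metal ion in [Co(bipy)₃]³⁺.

Ligand charges: 2,2′-bipyridine is neutral. With an overall charge of +3 the cobalt centre must be in the +3 oxidation state.
Cobalt is a group-9 element; Co(III) is therefore d⁶.

d6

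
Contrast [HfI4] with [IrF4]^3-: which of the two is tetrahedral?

[HfI4]

For [HfI4]: Each iodide is −1; balancing the 0 overall charge requires Hf(IV). Hf sits in group 4, so the d-electron count is 4 − 4 = 0. A d⁰ ion has no crystal-field stabilisation preference between square planar and tetrahedral, so four ligands adopt the sterically favoured tetrahedral geometry. → tetrahedral.
For [IrF4]^3-: Summing ligand charges against the −3 overall charge gives an oxidation state of +1 for iridium. Iridium is a group-9 element; Ir(I) is therefore d⁸. A 5d d⁸ ion has a large crystal-field splitting; square planar leaves the high-energy d_{x²−y²} orbital empty and maximises CFSE. → square planar.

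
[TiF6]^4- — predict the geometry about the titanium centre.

octahedral

Summing ligand charges against the −4 overall charge gives an oxidation state of +2 for titanium.
Titanium is a group-4 element; Ti(II) is therefore d².
Coordination number: 6.
Six donors around a single metal centre give an octahedral coordination sphere.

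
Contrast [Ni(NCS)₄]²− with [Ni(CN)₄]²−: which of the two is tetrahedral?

[Ni(NCS)₄]²−

For [Ni(NCS)₄]²−: Summing ligand charges against the −2 overall charge gives an oxidation state of +2 for nickel. Group 10 minus oxidation state 2 gives a d⁸ configuration. Isothiocyanate is a weak-field ligand. With weak-field ligands the CFSE gain from square planar is small, so a 3d d⁸ ion takes the sterically preferred tetrahedral geometry. → tetrahedral.
For [Ni(CN)₄]²−: Summing ligand charges against the −2 overall charge gives an oxidation state of +2 for nickel. Group 10 minus oxidation state 2 gives a d⁸ configuration. Cyanide is a strong-field ligand (high in the spectrochemical series). A 3d d⁸ ion with strong-field ligands gains enough CFSE to favour square planar over tetrahedral. → square planar.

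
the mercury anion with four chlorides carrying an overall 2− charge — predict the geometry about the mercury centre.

Each chloride is −1; balancing the −2 overall charge requires Hg(II).
Mercury is a group-12 element; Hg(II) is therefore d¹⁰.
With 4 monodentate ligands the coordination number is 4.
A d¹⁰ ion has no crystal-field stabilisation preference between square planar and tetrahedral, so four ligands adopt the sterically favoured tetrahedral geometry.

tetrahedral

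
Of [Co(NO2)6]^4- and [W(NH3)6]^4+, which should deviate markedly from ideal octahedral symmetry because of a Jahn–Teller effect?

[Co(NO2)6]^4-

[Co(NO2)6]^4-: Each nitro (N-bound nitrite) is −1; balancing the −4 overall charge requires Co(II). Co sits in group 9, so the d-electron count is 9 − 2 = 7. Nitro (N-bound nitrite) is a strong-field ligand (high in the spectrochemical series) for a first-row metal, so the complex is low-spin. The t₂g⁶e_g¹ (low-spin) configuration has an unevenly filled e_g set; the Jahn–Teller theorem predicts a tetragonal distortion (typically axial elongation) to lift the degeneracy.
[W(NH3)6]^4+: Ligand charges: ammonia is neutral. With an overall charge of +4 the tungsten centre must be in the +4 oxidation state. Tungsten is a group-6 element; W(IV) is therefore d². The d² configuration leaves the e_g set evenly filled (or empty) — no strong Jahn–Teller driving force.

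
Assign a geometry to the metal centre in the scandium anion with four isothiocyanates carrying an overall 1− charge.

tetrahedral

Summing ligand charges against the −1 overall charge gives an oxidation state of +3 for scandium.
Sc sits in group 3, so the d-electron count is 3 − 3 = 0.
Coordination number: 4.
A d⁰ ion has no crystal-field stabilisation preference between square planar and tetrahedral, so four ligands adopt the sterically favoured tetrahedral geometry.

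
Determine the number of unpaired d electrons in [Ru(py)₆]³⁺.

1 unpaired electron

Ligand charges: pyridine is neutral. With an overall charge of +3 the ruthenium centre must be in the +3 oxidation state.
Group 8 minus oxidation state 3 gives a d⁵ configuration.
The spin state decides the count: a 4d ion has a large Δₒ and is invariably low-spin.
An octahedral low-spin d⁵ ion is t₂g⁵e_g⁰, giving 1 unpaired electron.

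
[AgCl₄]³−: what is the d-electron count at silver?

d¹⁰

Each chloride is −1; balancing the −3 overall charge requires Ag(I).
Ag sits in group 11, so the d-electron count is 11 − 1 = 10.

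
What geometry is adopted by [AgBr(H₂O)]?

linear

Summing ligand charges against the 0 overall charge gives an oxidation state of +1 for silver.
Ag sits in group 11, so the d-electron count is 11 − 1 = 10.
Coordination number: 2.
A d¹⁰ ion with only two ligands adopts a linear arrangement (sp hybridisation; no CFSE preference).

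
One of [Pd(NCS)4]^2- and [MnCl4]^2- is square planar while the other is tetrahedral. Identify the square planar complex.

[Pd(NCS)4]^2-

For [Pd(NCS)4]^2-: Summing ligand charges against the −2 overall charge gives an oxidation state of +2 for palladium. Pd sits in group 10, so the d-electron count is 10 − 2 = 8. A 4d d⁸ ion has a large crystal-field splitting; square planar leaves the high-energy d_{x²−y²} orbital empty and maximises CFSE. → square planar.
For [MnCl4]^2-: Ligand charges: each chloride is −1. With an overall charge of −2 the manganese centre must be in the +2 oxidation state. Group 7 minus oxidation state 2 gives a d⁵ configuration. A high-spin d⁵ ion has zero CFSE in either geometry, so four ligands adopt the sterically favoured tetrahedral geometry. → tetrahedral.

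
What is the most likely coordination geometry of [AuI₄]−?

square planar

Each iodide is −1; balancing the −1 overall charge requires Au(III).
Group 11 minus oxidation state 3 gives a d⁸ configuration.
With 4 monodentate ligands the coordination number is 4.
A 5d d⁸ ion has a large crystal-field splitting; square planar leaves the high-energy d_{x²−y²} orbital empty and maximises CFSE.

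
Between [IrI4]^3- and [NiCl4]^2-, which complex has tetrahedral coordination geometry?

[NiCl4]^2-

For [IrI4]^3-: Ligand charges: each iodide is −1. With an overall charge of −3 the iridium centre must be in the +1 oxidation state. Iridium is a group-9 element; Ir(I) is therefore d⁸. A 5d d⁸ ion has a large crystal-field splitting; square planar leaves the high-energy d_{x²−y²} orbital empty and maximises CFSE. → square planar.
For [NiCl4]^2-: Each chloride is −1; balancing the −2 overall charge requires Ni(II). Ni sits in group 10, so the d-electron count is 10 − 2 = 8. Chloride is a weak-field ligand. With weak-field ligands the CFSE gain from square planar is small, so a 3d d⁸ ion takes the sterically preferred tetrahedral geometry. → tetrahedral.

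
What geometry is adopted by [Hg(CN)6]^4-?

octahedral

Ligand charges: each cyanide is −1. With an overall charge of −4 the mercury centre must be in the +2 oxidation state.
Hg sits in group 12, so the d-electron count is 12 − 2 = 10.
Coordination number: 6.
Six donors around a single metal centre give an octahedral coordination sphere.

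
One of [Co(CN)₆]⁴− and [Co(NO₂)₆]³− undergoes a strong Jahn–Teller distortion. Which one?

[Co(CN)₆]⁴−: Ligand charges: each cyanide is −1. With an overall charge of −4 the cobalt centre must be in the +2 oxidation state. Group 9 minus oxidation state 2 gives a d⁷ configuration. Cyanide is a strong-field ligand (high in the spectrochemical series) for a first-row metal, so the complex is low-spin. The t₂g⁶e_g¹ (low-spin) configuration has an unevenly filled e_g set; the Jahn–Teller theorem predicts a tetragonal distortion (typically axial elongation) to lift the degeneracy.
[Co(NO₂)₆]³−: Summing ligand charges against the −3 overall charge gives an oxidation state of +3 for cobalt. Co sits in group 9, so the d-electron count is 9 − 3 = 6. Co(III) has an exceptionally large octahedral splitting and is low-spin with essentially every ligand except fluoride. The d⁶ configuration leaves the e_g set evenly filled (or empty) — no strong Jahn–Teller driving force.

[Co(CN)₆]⁴−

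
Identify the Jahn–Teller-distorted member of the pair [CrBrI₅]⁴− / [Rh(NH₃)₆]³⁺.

[CrBrI₅]⁴−

[CrBrI₅]⁴−: Summing ligand charges against the −4 overall charge gives an oxidation state of +2 for chromium. Chromium is a group-6 element; Cr(II) is therefore d⁴. Bromide and iodide are weak-field ligands for a first-row metal, so the complex is high-spin. The t₂g³e_g¹ (high-spin) configuration has an unevenly filled e_g set; the Jahn–Teller theorem predicts a tetragonal distortion (typically axial elongation) to lift the degeneracy.
[Rh(NH₃)₆]³⁺: Ligand charges: ammonia is neutral. With an overall charge of +3 the rhodium centre must be in the +3 oxidation state. Rhodium is a group-9 element; Rh(III) is therefore d⁶. A 4d ion has a large Δₒ and is invariably low-spin. The d⁶ configuration leaves the e_g set evenly filled (or empty) — no strong Jahn–Teller driving force.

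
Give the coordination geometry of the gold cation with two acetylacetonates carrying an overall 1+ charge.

square planar

Each acetylacetonate is −1; balancing the +1 overall charge requires Au(III).
Group 11 minus oxidation state 3 gives a d⁸ configuration.
Counting donor atoms: 2×acetylacetonate (bidentate) → 4 donors. Coordination number = 4.
A 5d d⁸ ion has a large crystal-field splitting; square planar leaves the high-energy d_{x²−y²} orbital empty and maximises CFSE.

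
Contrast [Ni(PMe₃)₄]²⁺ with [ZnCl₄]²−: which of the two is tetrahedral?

For [Ni(PMe₃)₄]²⁺: Ligand charges: trimethylphosphine is neutral. With an overall charge of +2 the nickel centre must be in the +2 oxidation state. Ni sits in group 10, so the d-electron count is 10 − 2 = 8. Trimethylphosphine is a strong-field ligand (high in the spectrochemical series). A 3d d⁸ ion with strong-field ligands gains enough CFSE to favour square planar over tetrahedral. → square planar.
For [ZnCl₄]²−: Ligand charges: each chloride is −1. With an overall charge of −2 the zinc centre must be in the +2 oxidation state. Zinc is a group-12 element; Zn(II) is therefore d¹⁰. A d¹⁰ ion has no crystal-field stabilisation preference between square planar and tetrahedral, so four ligands adopt the sterically favoured tetrahedral geometry. → tetrahedral.

[ZnCl₄]²−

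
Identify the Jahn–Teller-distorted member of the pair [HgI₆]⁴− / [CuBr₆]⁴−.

[HgI₆]⁴−: Ligand charges: each iodide is −1. With an overall charge of −4 the mercury centre must be in the +2 oxidation state. Hg sits in group 12, so the d-electron count is 12 − 2 = 10. The d¹⁰ configuration leaves the e_g set evenly filled (or empty) — no strong Jahn–Teller driving force.
[CuBr₆]⁴−: Summing ligand charges against the −4 overall charge gives an oxidation state of +2 for copper. Copper is a group-11 element; Cu(II) is therefore d⁹. The t₂g⁶e_g³ configuration has an unevenly filled e_g set; the Jahn–Teller theorem predicts a tetragonal distortion (typically axial elongation) to lift the degeneracy.

[CuBr₆]⁴−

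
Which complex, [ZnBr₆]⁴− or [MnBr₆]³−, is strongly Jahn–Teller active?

[ZnBr₆]⁴−: Each bromide is −1; balancing the −4 overall charge requires Zn(II). Zn sits in group 12, so the d-electron count is 12 − 2 = 10. The d¹⁰ configuration leaves the e_g set evenly filled (or empty) — no strong Jahn–Teller driving force.
[MnBr₆]³−: Each bromide is −1; balancing the −3 overall charge requires Mn(III). Manganese is a group-7 element; Mn(III) is therefore d⁴. Bromide is a weak-field ligand for a first-row metal, so the complex is high-spin. The t₂g³e_g¹ (high-spin) configuration has an unevenly filled e_g set; the Jahn–Teller theorem predicts a tetragonal distortion (typically axial elongation) to lift the degeneracy.

[MnBr₆]³−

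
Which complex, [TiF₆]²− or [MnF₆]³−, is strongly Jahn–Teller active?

[MnF₆]³−

[TiF₆]²−: Ligand charges: each fluoride is −1. With an overall charge of −2 the titanium centre must be in the +4 oxidation state. Ti sits in group 4, so the d-electron count is 4 − 4 = 0. The d⁰ configuration leaves the e_g set evenly filled (or empty) — no strong Jahn–Teller driving force.
[MnF₆]³−: Ligand charges: each fluoride is −1. With an overall charge of −3 the manganese centre must be in the +3 oxidation state. Mn sits in group 7, so the d-electron count is 7 − 3 = 4. Fluoride is a weak-field ligand for a first-row metal, so the complex is high-spin. The t₂g³e_g¹ (high-spin) configuration has an unevenly filled e_g set; the Jahn–Teller theorem predicts a tetragonal distortion (typically axial elongation) to lift the degeneracy.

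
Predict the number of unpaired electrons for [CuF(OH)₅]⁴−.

1 unpaired electron

Ligand charges: each fluoride is −1; each hydroxide is −1. With an overall charge of −4 the copper centre must be in the +2 oxidation state.
Copper is a group-11 element; Cu(II) is therefore d⁹.
In an octahedral field the d⁹ configuration is t₂g⁶e_g³ (only one arrangement possible), giving 1 unpaired electron.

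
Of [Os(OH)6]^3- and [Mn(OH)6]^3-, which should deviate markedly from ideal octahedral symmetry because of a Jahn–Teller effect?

[Os(OH)6]^3-: Each hydroxide is −1; balancing the −3 overall charge requires Os(III). Osmium is a group-8 element; Os(III) is therefore d⁵. A 5d ion has a large Δₒ and is invariably low-spin. The d⁵ configuration leaves the e_g set evenly filled (or empty) — no strong Jahn–Teller driving force.
[Mn(OH)6]^3-: Summing ligand charges against the −3 overall charge gives an oxidation state of +3 for manganese. Manganese is a group-7 element; Mn(III) is therefore d⁴. Hydroxide is a weak-field ligand for a first-row metal, so the complex is high-spin. The t₂g³e_g¹ (high-spin) configuration has an unevenly filled e_g set; the Jahn–Teller theorem predicts a tetragonal distortion (typically axial elongation) to lift the degeneracy.

[Mn(OH)6]^3-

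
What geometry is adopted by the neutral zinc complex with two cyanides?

Summing ligand charges against the 0 overall charge gives an oxidation state of +2 for zinc.
Group 12 minus oxidation state 2 gives a d¹⁰ configuration.
With 2 monodentate ligands the coordination number is 2.
A d¹⁰ ion with only two ligands adopts a linear arrangement (sp hybridisation; no CFSE preference).

linear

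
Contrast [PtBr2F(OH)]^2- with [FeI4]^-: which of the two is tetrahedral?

For [PtBr2F(OH)]^2-: Ligand charges: each bromide is −1; each fluoride is −1; each hydroxide is −1. With an overall charge of −2 the platinum centre must be in the +2 oxidation state. Platinum is a group-10 element; Pt(II) is therefore d⁸. A 5d d⁸ ion has a large crystal-field splitting; square planar leaves the high-energy d_{x²−y²} orbital empty and maximises CFSE. → square planar.
For [FeI4]^-: Each iodide is −1; balancing the −1 overall charge requires Fe(III). Fe sits in group 8, so the d-electron count is 8 − 3 = 5. A high-spin d⁵ ion has zero CFSE in either geometry, so four ligands adopt the sterically favoured tetrahedral geometry. → tetrahedral.

[FeI4]^-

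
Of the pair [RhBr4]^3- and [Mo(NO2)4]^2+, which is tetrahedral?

For [RhBr4]^3-: Ligand charges: each bromide is −1. With an overall charge of −3 the rhodium centre must be in the +1 oxidation state. Rh sits in group 9, so the d-electron count is 9 − 1 = 8. A 4d d⁸ ion has a large crystal-field splitting; square planar leaves the high-energy d_{x²−y²} orbital empty and maximises CFSE. → square planar.
For [Mo(NO2)4]^2+: Summing ligand charges against the +2 overall charge gives an oxidation state of +6 for molybdenum. Group 6 minus oxidation state 6 gives a d⁰ configuration. A d⁰ ion has no crystal-field stabilisation preference between square planar and tetrahedral, so four ligands adopt the sterically favoured tetrahedral geometry. → tetrahedral.

[Mo(NO2)4]^2+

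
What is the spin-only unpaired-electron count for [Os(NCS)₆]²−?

2

Each isothiocyanate is −1; balancing the −2 overall charge requires Os(IV).
Group 8 minus oxidation state 4 gives a d⁴ configuration.
The spin state decides the count: a 5d ion has a large Δₒ and is invariably low-spin.
An octahedral low-spin d⁴ ion is t₂g⁴e_g⁰, giving 2 unpaired electrons.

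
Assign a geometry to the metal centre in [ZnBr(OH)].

Summing ligand charges against the 0 overall charge gives an oxidation state of +2 for zinc.
Group 12 minus oxidation state 2 gives a d¹⁰ configuration.
With 2 monodentate ligands the coordination number is 2.
A d¹⁰ ion with only two ligands adopts a linear arrangement (sp hybridisation; no CFSE preference).

linear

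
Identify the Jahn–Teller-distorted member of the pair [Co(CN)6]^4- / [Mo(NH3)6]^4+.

[Co(CN)6]^4-: Summing ligand charges against the −4 overall charge gives an oxidation state of +2 for cobalt. Co sits in group 9, so the d-electron count is 9 − 2 = 7. Cyanide is a strong-field ligand (high in the spectrochemical series) for a first-row metal, so the complex is low-spin. The t₂g⁶e_g¹ (low-spin) configuration has an unevenly filled e_g set; the Jahn–Teller theorem predicts a tetragonal distortion (typically axial elongation) to lift the degeneracy.
[Mo(NH3)6]^4+: Ammonia is neutral; balancing the +4 overall charge requires Mo(IV). Group 6 minus oxidation state 4 gives a d² configuration. The d² configuration leaves the e_g set evenly filled (or empty) — no strong Jahn–Teller driving force.

[Co(CN)6]^4-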